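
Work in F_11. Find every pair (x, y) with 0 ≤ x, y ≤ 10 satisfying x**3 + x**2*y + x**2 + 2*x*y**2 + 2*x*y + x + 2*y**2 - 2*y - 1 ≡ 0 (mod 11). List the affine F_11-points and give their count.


Affine F_11-points: {(0, 3), (0, 9), (3, 9), (3, 10), (5, 0), (6, 7), (8, 0), (8, 3), (9, 1), (9, 9), (10, 3)}; count = 11.

For each of the 121 pairs (x, y) ∈ F_11², evaluate f(x, y) mod 11. Record the zeros.
  x = 0: [0↦10, 1↦10, 2↦3, 3↦0, 4↦1, 5↦6, 6↦4, 7↦6, 8↦1, 9↦0, 10↦3]  zeros at y ∈ {3, 9}
  x = 1: [0↦2, 1↦7, 2↦9, 3↦8, 4↦4, 5↦8, 6↦9, 7↦7, 8↦2, 9↦5, 10↦5]  zeros at y ∈ ∅
  x = 2: [0↦2, 1↦3, 2↦5, 3↦8, 4↦1, 5↦6, 6↦1, 7↦8, 8↦5, 9↦3, 10↦2]  zeros at y ∈ ∅
  x = 3: [0↦5, 1↦4, 2↦8, 3↦6, 4↦9, 5↦6, 6↦8, 7↦4, 8↦5, 9↦0, 10↦0]  zeros at y ∈ {9, 10}
  x = 4: [0↦6, 1↦5, 2↦2, 3↦8, 4↦1, 5↦3, 6↦3, 7↦1, 8↦8, 9↦2, 10↦5]  zeros at y ∈ ∅
  x = 5: [0↦0, 1↦1, 2↦4, 3↦9, 4↦5, 5↦3, 6↦3, 7↦5, 8↦9, 9↦4, 10↦1]  zeros at y ∈ {0}
  x = 6: [0↦4, 1↦9, 2↦9, 3↦4, 4↦5, 5↦1, 6↦3, 7↦0, 8↦3, 9↦1, 10↦5]  zeros at y ∈ {7}
  x = 7: [0↦2, 1↦2, 2↦1, 3↦10, 4↦7, 5↦3, 6↦9, 7↦3, 8↦7, 9↦10, 10↦1]  zeros at y ∈ ∅
  x = 8: [0↦0, 1↦8, 2↦8, 3↦0, 4↦6, 5↦4, 6↦5, 7↦9, 8↦5, 9↦4, 10↦6]  zeros at y ∈ {0, 3}
  x = 9: [0↦4, 1↦0, 2↦3, 3↦2, 4↦8, 5↦10, 6↦8, 7↦2, 8↦3, 9↦0, 10↦4]  zeros at y ∈ {1, 9}
  x = 10: [0↦9, 1↦6, 2↦3, 3↦0, 4↦8, 5↦5, 6↦2, 7↦10, 8↦7, 9↦4, 10↦1]  zeros at y ∈ {3}
Collecting zeros: affine points = {(0, 3), (0, 9), (3, 9), (3, 10), (5, 0), (6, 7), (8, 0), (8, 3), (9, 1), (9, 9), (10, 3)}.
Total count |C(F_11)_aff| = 11.


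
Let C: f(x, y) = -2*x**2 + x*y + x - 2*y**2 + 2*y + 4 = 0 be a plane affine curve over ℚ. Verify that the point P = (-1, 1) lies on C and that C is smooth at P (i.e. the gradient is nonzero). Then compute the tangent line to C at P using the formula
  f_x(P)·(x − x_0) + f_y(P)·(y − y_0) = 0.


Tangent line at P: 6*x - 3*y + 9 = 0.

Step 1: f(-1, 1) = 0, so P lies on C.
Step 2: partial derivatives
  f_x(x, y) = -4*x + y + 1, f_y(x, y) = x - 4*y + 2.
  f_x(P) = 6, f_y(P) = -3 (gradient nonzero, so P is smooth).
Step 3: tangent line at P: 6·(x − -1) + -3·(y − 1) = 0.
Expanding: 6*x - 3*y + 9 = 0.


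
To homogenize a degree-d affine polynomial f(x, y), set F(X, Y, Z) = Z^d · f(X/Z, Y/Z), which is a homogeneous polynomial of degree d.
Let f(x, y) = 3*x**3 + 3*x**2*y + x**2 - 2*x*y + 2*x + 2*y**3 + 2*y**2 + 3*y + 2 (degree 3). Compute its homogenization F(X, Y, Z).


F(X, Y, Z) = 3*X**3 + 3*X**2*Y + X**2*Z - 2*X*Y*Z + 2*X*Z**2 + 2*Y**3 + 2*Y**2*Z + 3*Y*Z**2 + 2*Z**3

deg(f) = 3.
Substitute x = X/Z, y = Y/Z into f, then multiply by Z^3.
  monomial 3·x^3·y^0 ↦ 3·X^3·Y^0·Z^0.
  monomial 3·x^2·y^1 ↦ 3·X^2·Y^1·Z^0.
  monomial 1·x^2·y^0 ↦ 1·X^2·Y^0·Z^1.
  monomial -2·x^1·y^1 ↦ -2·X^1·Y^1·Z^1.
  monomial 2·x^1·y^0 ↦ 2·X^1·Y^0·Z^2.
  monomial 2·x^0·y^3 ↦ 2·X^0·Y^3·Z^0.
  monomial 2·x^0·y^2 ↦ 2·X^0·Y^2·Z^1.
  monomial 3·x^0·y^1 ↦ 3·X^0·Y^1·Z^2.
  monomial 2·x^0·y^0 ↦ 2·X^0·Y^0·Z^3.
Collecting: F(X, Y, Z) = 3*X**3 + 3*X**2*Y + X**2*Z - 2*X*Y*Z + 2*X*Z**2 + 2*Y**3 + 2*Y**2*Z + 3*Y*Z**2 + 2*Z**3.


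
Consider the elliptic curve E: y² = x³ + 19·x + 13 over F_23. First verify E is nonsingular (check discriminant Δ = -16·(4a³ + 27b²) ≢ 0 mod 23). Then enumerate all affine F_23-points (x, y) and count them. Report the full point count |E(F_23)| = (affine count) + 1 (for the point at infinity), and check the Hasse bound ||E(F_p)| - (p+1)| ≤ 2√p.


Affine points = {(0, 6), (0, 17), (2, 6), (2, 17), (5, 7), (5, 16), (7, 11), (7, 12), (9, 4), (9, 19), (11, 9), (11, 14), (15, 4), (15, 19), (18, 0), (21, 6), (21, 17), (22, 4), (22, 19)}; affine count = 19; |E(F_23)| = 20.

Discriminant check: Δ ∝ 4a³ + 27b² = 4·19³ + 27·13² = 4·6859 + 27·169 ≡ 6 (mod 23). Nonzero ⇒ E is nonsingular.
For each x ∈ F_23, compute rhs = x³ + 19·x + 13 mod 23, then count y ∈ F_23 with y² ≡ rhs.
  x = 0: rhs = 13, matching y values: 6, 17 (2 points).
  x = 1: rhs = 10, matching y values: none (0 points).
  x = 2: rhs = 13, matching y values: 6, 17 (2 points).
  x = 3: rhs = 5, matching y values: none (0 points).
  x = 4: rhs = 15, matching y values: none (0 points).
  x = 5: rhs = 3, matching y values: 7, 16 (2 points).
  x = 6: rhs = 21, matching y values: none (0 points).
  x = 7: rhs = 6, matching y values: 11, 12 (2 points).
  x = 8: rhs = 10, matching y values: none (0 points).
  x = 9: rhs = 16, matching y values: 4, 19 (2 points).
  x = 10: rhs = 7, matching y values: none (0 points).
  x = 11: rhs = 12, matching y values: 9, 14 (2 points).
  x = 12: rhs = 14, matching y values: none (0 points).
  x = 13: rhs = 19, matching y values: none (0 points).
  x = 14: rhs = 10, matching y values: none (0 points).
  x = 15: rhs = 16, matching y values: 4, 19 (2 points).
  x = 16: rhs = 20, matching y values: none (0 points).
  x = 17: rhs = 5, matching y values: none (0 points).
  x = 18: rhs = 0, matching y values: 0 (1 points).
  x = 19: rhs = 11, matching y values: none (0 points).
  x = 20: rhs = 21, matching y values: none (0 points).
  x = 21: rhs = 13, matching y values: 6, 17 (2 points).
  x = 22: rhs = 16, matching y values: 4, 19 (2 points).
Total affine count: 19.
Full point count |E(F_23)| = 19 + 1 = 20.
Hasse bound: |20 − (23+1)| = |-4| = 4 ≤ 2√23 ≈ 9.5917 ✓.


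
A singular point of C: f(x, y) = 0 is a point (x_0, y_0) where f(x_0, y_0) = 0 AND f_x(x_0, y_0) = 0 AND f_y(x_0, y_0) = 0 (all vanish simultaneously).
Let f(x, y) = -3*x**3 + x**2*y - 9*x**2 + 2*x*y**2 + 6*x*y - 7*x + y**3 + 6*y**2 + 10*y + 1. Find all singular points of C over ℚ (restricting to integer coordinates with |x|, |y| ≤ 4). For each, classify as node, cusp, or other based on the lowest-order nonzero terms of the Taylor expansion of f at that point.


Singular points: {(-1, -1)}; classification: node.

Compute partial derivatives:
  f_x = -9*x**2 + 2*x*y - 18*x + 2*y**2 + 6*y - 7.
  f_y = x**2 + 4*x*y + 6*x + 3*y**2 + 12*y + 10.
Scan x_0 ∈ {−4, ..., 4}. For each x_0, f_y(x_0, y) is a polynomial in y; find its integer roots y ∈ {−4, ..., 4}, then test f_x and f at those candidates.
  x = -4: f_y(-4, y) = 3*y**2 - 4*y + 2; no integer root y with |y| ≤ 4.
  x = -3: f_y(-3, y) = 3*y**2 + 1; no integer root y with |y| ≤ 4.
  x = -2: f_y(-2, y) = 3*y**2 + 4*y + 2; no integer root y with |y| ≤ 4.
  x = -1: f_y(-1, y) = 3*y**2 + 8*y + 5; vanishes at y ∈ {-1}. (-1, -1): f_x = 0, f = 0 — SINGULAR.
  x = 0: f_y(0, y) = 3*y**2 + 12*y + 10; no integer root y with |y| ≤ 4.
  x = 1: f_y(1, y) = 3*y**2 + 16*y + 17; no integer root y with |y| ≤ 4.
  x = 2: f_y(2, y) = 3*y**2 + 20*y + 26; no integer root y with |y| ≤ 4.
  x = 3: f_y(3, y) = 3*y**2 + 24*y + 37; no integer root y with |y| ≤ 4.
  x = 4: f_y(4, y) = 3*y**2 + 28*y + 50; no integer root y with |y| ≤ 4.
Only singular point on the grid: (-1, -1).
Classify: substitute x = -1 + u, y = -1 + v and expand: f = -3*u**3 + u**2*v - u**2 + 2*u*v**2 + v**3 + v**2.
No constant or linear terms (consistent with a singular point). Quadratic part: -u**2 + v**2. Cubic part: -3*u**3 + u**2*v + 2*u*v**2 + v**3.
The quadratic part v**2 - u**2 = (v − u)(v + u) splits into two distinct linear factors, so there are two distinct tangent lines y − -1 = ±(x − -1) — this is a node (ordinary double point).
Classification: node.


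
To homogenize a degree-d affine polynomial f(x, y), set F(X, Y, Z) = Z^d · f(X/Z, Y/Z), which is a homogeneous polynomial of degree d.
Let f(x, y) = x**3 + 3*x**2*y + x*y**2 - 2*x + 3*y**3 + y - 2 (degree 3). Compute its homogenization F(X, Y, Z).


F(X, Y, Z) = X**3 + 3*X**2*Y + X*Y**2 - 2*X*Z**2 + 3*Y**3 + Y*Z**2 - 2*Z**3

deg(f) = 3.
Substitute x = X/Z, y = Y/Z into f, then multiply by Z^3.
  monomial 1·x^3·y^0 ↦ 1·X^3·Y^0·Z^0.
  monomial 3·x^2·y^1 ↦ 3·X^2·Y^1·Z^0.
  monomial 1·x^1·y^2 ↦ 1·X^1·Y^2·Z^0.
  monomial -2·x^1·y^0 ↦ -2·X^1·Y^0·Z^2.
  monomial 3·x^0·y^3 ↦ 3·X^0·Y^3·Z^0.
  monomial 1·x^0·y^1 ↦ 1·X^0·Y^1·Z^2.
  monomial -2·x^0·y^0 ↦ -2·X^0·Y^0·Z^3.
Collecting: F(X, Y, Z) = X**3 + 3*X**2*Y + X*Y**2 - 2*X*Z**2 + 3*Y**3 + Y*Z**2 - 2*Z**3.


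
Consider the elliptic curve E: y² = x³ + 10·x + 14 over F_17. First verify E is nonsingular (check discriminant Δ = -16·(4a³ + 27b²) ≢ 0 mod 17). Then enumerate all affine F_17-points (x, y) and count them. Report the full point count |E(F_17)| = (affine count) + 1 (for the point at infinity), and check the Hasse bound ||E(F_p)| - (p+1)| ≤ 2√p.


Affine points = {(1, 5), (1, 12), (2, 5), (2, 12), (4, 4), (4, 13), (5, 6), (5, 11), (6, 1), (6, 16), (7, 6), (7, 11), (9, 0), (10, 3), (10, 14), (12, 3), (12, 14), (14, 5), (14, 12)}; affine count = 19; |E(F_17)| = 20.

Discriminant check: Δ ∝ 4a³ + 27b² = 4·10³ + 27·14² = 4·1000 + 27·196 ≡ 10 (mod 17). Nonzero ⇒ E is nonsingular.
For each x ∈ F_17, compute rhs = x³ + 10·x + 14 mod 17, then count y ∈ F_17 with y² ≡ rhs.
  x = 0: rhs = 14, matching y values: none (0 points).
  x = 1: rhs = 8, matching y values: 5, 12 (2 points).
  x = 2: rhs = 8, matching y values: 5, 12 (2 points).
  x = 3: rhs = 3, matching y values: none (0 points).
  x = 4: rhs = 16, matching y values: 4, 13 (2 points).
  x = 5: rhs = 2, matching y values: 6, 11 (2 points).
  x = 6: rhs = 1, matching y values: 1, 16 (2 points).
  x = 7: rhs = 2, matching y values: 6, 11 (2 points).
  x = 8: rhs = 11, matching y values: none (0 points).
  x = 9: rhs = 0, matching y values: 0 (1 points).
  x = 10: rhs = 9, matching y values: 3, 14 (2 points).
  x = 11: rhs = 10, matching y values: none (0 points).
  x = 12: rhs = 9, matching y values: 3, 14 (2 points).
  x = 13: rhs = 12, matching y values: none (0 points).
  x = 14: rhs = 8, matching y values: 5, 12 (2 points).
  x = 15: rhs = 3, matching y values: none (0 points).
  x = 16: rhs = 3, matching y values: none (0 points).
Total affine count: 19.
Full point count |E(F_17)| = 19 + 1 = 20.
Hasse bound: |20 − (17+1)| = |2| = 2 ≤ 2√17 ≈ 8.2462 ✓.


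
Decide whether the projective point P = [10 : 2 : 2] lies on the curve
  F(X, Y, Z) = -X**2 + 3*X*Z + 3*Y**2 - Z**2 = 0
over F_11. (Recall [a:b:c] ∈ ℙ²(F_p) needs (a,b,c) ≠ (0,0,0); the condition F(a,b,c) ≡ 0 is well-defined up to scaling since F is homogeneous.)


F(10,2,2) ≡ 1 (mod 11); P is NOT on the curve.

Evaluate F(10, 2, 2) term-by-term (mod 11).
  -X**2 ↦ -1·100·1·1 = -100
  3*X*Z ↦ 3·10·1·2 = 60
  3*Y**2 ↦ 3·1·4·1 = 12
  -Z**2 ↦ -1·1·1·4 = -4
Sum: F(10, 2, 2) = (-100) + (60) + (12) + (-4) = -32.
Reducing mod 11: -32 ≡ 1 (mod 11).
Since F(a, b, c) ≡ 1 ≠ 0 (mod 11), P does NOT lie on the curve.


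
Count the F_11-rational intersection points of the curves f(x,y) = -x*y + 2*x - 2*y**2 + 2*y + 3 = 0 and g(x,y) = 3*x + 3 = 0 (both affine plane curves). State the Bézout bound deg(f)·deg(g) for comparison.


Common zeros: ∅; count = 0; Bézout bound = 2.

deg(f) = 2, deg(g) = 1, so Bézout bound = 2.
Scan x ∈ F_11. For each x, list the y ∈ F_11 with f(x, y) ≡ 0 and those with g(x, y) ≡ 0 (mod 11); the common zeros in that column are the intersection.
  x = 0: f ≡ 0 at y ∈ ∅; g ≡ 0 at y ∈ ∅; common: ∅.
  x = 1: f ≡ 0 at y ∈ ∅; g ≡ 0 at y ∈ ∅; common: ∅.
  x = 2: f ≡ 0 at y ∈ {3, 8}; g ≡ 0 at y ∈ ∅; common: ∅.
  x = 3: f ≡ 0 at y ∈ ∅; g ≡ 0 at y ∈ ∅; common: ∅.
  x = 4: f ≡ 0 at y ∈ {0, 10}; g ≡ 0 at y ∈ ∅; common: ∅.
  x = 5: f ≡ 0 at y ∈ {6, 9}; g ≡ 0 at y ∈ ∅; common: ∅.
  x = 6: f ≡ 0 at y ∈ {4, 5}; g ≡ 0 at y ∈ ∅; common: ∅.
  x = 7: f ≡ 0 at y ∈ ∅; g ≡ 0 at y ∈ ∅; common: ∅.
  x = 8: f ≡ 0 at y ∈ {1, 7}; g ≡ 0 at y ∈ ∅; common: ∅.
  x = 9: f ≡ 0 at y ∈ ∅; g ≡ 0 at y ∈ ∅; common: ∅.
  x = 10: f ≡ 0 at y ∈ ∅; g ≡ 0 at y ∈ {0, 1, 2, 3, 4, 5, 6, 7, 8, 9, 10}; common: ∅.
Collecting: common zeros = ∅, so the count is 0.
Comparison with the Bézout bound: 0 ≤ 2 = deg(f)·deg(g), as expected for curves with no common component (the affine F_11-count falls short of the bound because intersections may lie at infinity, over extension fields, or carry multiplicity).


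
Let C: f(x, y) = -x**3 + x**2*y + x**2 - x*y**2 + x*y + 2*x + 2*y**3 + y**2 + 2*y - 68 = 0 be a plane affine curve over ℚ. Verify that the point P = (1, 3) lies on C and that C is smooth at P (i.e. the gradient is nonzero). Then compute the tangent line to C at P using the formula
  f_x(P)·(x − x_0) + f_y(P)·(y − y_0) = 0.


Tangent line at P: x + 58*y - 175 = 0.

Step 1: f(1, 3) = 0, so P lies on C.
Step 2: partial derivatives
  f_x(x, y) = -3*x**2 + 2*x*y + 2*x - y**2 + y + 2, f_y(x, y) = x**2 - 2*x*y + x + 6*y**2 + 2*y + 2.
  f_x(P) = 1, f_y(P) = 58 (gradient nonzero, so P is smooth).
Step 3: tangent line at P: 1·(x − 1) + 58·(y − 3) = 0.
Expanding: x + 58*y - 175 = 0.


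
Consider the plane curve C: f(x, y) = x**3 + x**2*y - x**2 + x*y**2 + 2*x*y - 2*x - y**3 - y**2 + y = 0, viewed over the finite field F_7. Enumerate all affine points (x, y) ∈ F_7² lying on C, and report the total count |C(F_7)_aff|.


Affine F_7-points: {(0, 0), (2, 0), (2, 2), (2, 6), (5, 5), (6, 0), (6, 5)}; count = 7.

For each of the 49 pairs (x, y) ∈ F_7², evaluate f(x, y) mod 7. Record the zeros.
  x = 0: [0↦0, 1↦6, 2↦4, 3↦2, 4↦1, 5↦2, 6↦6]  zeros at y ∈ {0}
  x = 1: [0↦5, 1↦1, 2↦5, 3↦4, 4↦6, 5↦5, 6↦2]  zeros at y ∈ ∅
  x = 2: [0↦0, 1↦2, 2↦0, 3↦2, 4↦2, 5↦1, 6↦0]  zeros at y ∈ {0, 2, 6}
  x = 3: [0↦5, 1↦1, 2↦2, 3↦2, 4↦2, 5↦3, 6↦6]  zeros at y ∈ ∅
  x = 4: [0↦5, 1↦4, 2↦3, 3↦3, 4↦5, 5↦3, 6↦5]  zeros at y ∈ ∅
  x = 5: [0↦6, 1↦3, 2↦2, 3↦4, 4↦3, 5↦0, 6↦3]  zeros at y ∈ {5}
  x = 6: [0↦0, 1↦4, 2↦5, 3↦4, 4↦2, 5↦0, 6↦6]  zeros at y ∈ {0, 5}
Collecting zeros: affine points = {(0, 0), (2, 0), (2, 2), (2, 6), (5, 5), (6, 0), (6, 5)}.
Total count |C(F_7)_aff| = 7.


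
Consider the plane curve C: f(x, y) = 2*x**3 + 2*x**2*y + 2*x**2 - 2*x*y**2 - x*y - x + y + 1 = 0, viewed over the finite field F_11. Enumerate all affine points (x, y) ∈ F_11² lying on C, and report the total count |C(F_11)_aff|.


Affine F_11-points: {(0, 10), (1, 2), (1, 10), (3, 5), (8, 3), (8, 8), (9, 2), (9, 9), (10, 10)}; count = 9.

For each of the 121 pairs (x, y) ∈ F_11², evaluate f(x, y) mod 11. Record the zeros.
  x = 0: [0↦1, 1↦2, 2↦3, 3↦4, 4↦5, 5↦6, 6↦7, 7↦8, 8↦9, 9↦10, 10↦0]  zeros at y ∈ {10}
  x = 1: [0↦4, 1↦4, 2↦0, 3↦3, 4↦2, 5↦8, 6↦10, 7↦8, 8↦2, 9↦3, 10↦0]  zeros at y ∈ {2, 10}
  x = 2: [0↦1, 1↦4, 2↦10, 3↦8, 4↦9, 5↦2, 6↦9, 7↦8, 8↦10, 9↦4, 10↦1]  zeros at y ∈ ∅
  x = 3: [0↦4, 1↦3, 2↦1, 3↦9, 4↦5, 5↦0, 6↦5, 7↦9, 8↦1, 9↦3, 10↦4]  zeros at y ∈ {5}
  x = 4: [0↦3, 1↦2, 2↦7, 3↦7, 4↦2, 5↦3, 6↦10, 7↦1, 8↦9, 9↦1, 10↦10]  zeros at y ∈ ∅
  x = 5: [0↦10, 1↦2, 2↦7, 3↦3, 4↦1, 5↦1, 6↦3, 7↦7, 8↦2, 9↦10, 10↦9]  zeros at y ∈ ∅
  x = 6: [0↦4, 1↦4, 2↦2, 3↦9, 4↦3, 5↦6, 6↦7, 7↦6, 8↦3, 9↦9, 10↦2]  zeros at y ∈ ∅
  x = 7: [0↦8, 1↦9, 2↦4, 3↦4, 4↦9, 5↦8, 6↦1, 7↦10, 8↦2, 9↦10, 10↦1]  zeros at y ∈ ∅
  x = 8: [0↦1, 1↦7, 2↦3, 3↦0, 4↦9, 5↦8, 6↦8, 7↦9, 8↦0, 9↦3, 10↦7]  zeros at y ∈ {3, 8}
  x = 9: [0↦6, 1↦10, 2↦0, 3↦9, 4↦4, 5↦7, 6↦7, 7↦4, 8↦9, 9↦0, 10↦10]  zeros at y ∈ {2, 9}
  x = 10: [0↦2, 1↦8, 2↦7, 3↦10, 4↦6, 5↦6, 6↦10, 7↦7, 8↦8, 9↦2, 10↦0]  zeros at y ∈ {10}
Collecting zeros: affine points = {(0, 10), (1, 2), (1, 10), (3, 5), (8, 3), (8, 8), (9, 2), (9, 9), (10, 10)}.
Total count |C(F_11)_aff| = 9.


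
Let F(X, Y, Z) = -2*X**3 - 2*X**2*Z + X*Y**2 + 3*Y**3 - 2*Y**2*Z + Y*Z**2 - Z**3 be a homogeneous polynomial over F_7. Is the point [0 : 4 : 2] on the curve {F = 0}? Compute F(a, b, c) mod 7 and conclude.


F(0,4,2) ≡ 3 (mod 7); P is NOT on the curve.

Evaluate F(0, 4, 2) term-by-term (mod 7).
  -2*X**3 ↦ -2·0·1·1 = 0
  -2*X**2*Z ↦ -2·0·1·2 = 0
  X*Y**2 ↦ 1·0·16·1 = 0
  3*Y**3 ↦ 3·1·64·1 = 192
  -2*Y**2*Z ↦ -2·1·16·2 = -64
  Y*Z**2 ↦ 1·1·4·4 = 16
  -Z**3 ↦ -1·1·1·8 = -8
Sum: F(0, 4, 2) = (0) + (0) + (0) + (192) + (-64) + (16) + (-8) = 136.
Reducing mod 7: 136 ≡ 3 (mod 7).
Since F(a, b, c) ≡ 3 ≠ 0 (mod 7), P does NOT lie on the curve.


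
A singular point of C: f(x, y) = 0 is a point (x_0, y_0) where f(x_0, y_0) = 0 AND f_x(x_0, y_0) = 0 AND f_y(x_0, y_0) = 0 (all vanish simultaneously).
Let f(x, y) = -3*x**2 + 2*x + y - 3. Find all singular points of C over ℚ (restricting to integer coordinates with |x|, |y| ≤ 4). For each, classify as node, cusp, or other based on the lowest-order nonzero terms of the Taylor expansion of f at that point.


No singular points in the scanned grid; C is smooth there.

Compute partial derivatives:
  f_x = 2 - 6*x.
  f_y = 1.
f_y = 1 is a nonzero constant, so f_y never vanishes: no point (x, y) can satisfy f = f_x = f_y = 0. In particular no (x, y) ∈ {−4, ..., 4}² is singular; the curve is smooth.


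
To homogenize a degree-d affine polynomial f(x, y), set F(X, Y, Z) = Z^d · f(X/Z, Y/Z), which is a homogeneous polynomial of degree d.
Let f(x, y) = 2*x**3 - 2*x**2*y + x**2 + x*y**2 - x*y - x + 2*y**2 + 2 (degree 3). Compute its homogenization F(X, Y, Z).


F(X, Y, Z) = 2*X**3 - 2*X**2*Y + X**2*Z + X*Y**2 - X*Y*Z - X*Z**2 + 2*Y**2*Z + 2*Z**3

deg(f) = 3.
Substitute x = X/Z, y = Y/Z into f, then multiply by Z^3.
  monomial 2·x^3·y^0 ↦ 2·X^3·Y^0·Z^0.
  monomial -2·x^2·y^1 ↦ -2·X^2·Y^1·Z^0.
  monomial 1·x^2·y^0 ↦ 1·X^2·Y^0·Z^1.
  monomial 1·x^1·y^2 ↦ 1·X^1·Y^2·Z^0.
  monomial -1·x^1·y^1 ↦ -1·X^1·Y^1·Z^1.
  monomial -1·x^1·y^0 ↦ -1·X^1·Y^0·Z^2.
  monomial 2·x^0·y^2 ↦ 2·X^0·Y^2·Z^1.
  monomial 2·x^0·y^0 ↦ 2·X^0·Y^0·Z^3.
Collecting: F(X, Y, Z) = 2*X**3 - 2*X**2*Y + X**2*Z + X*Y**2 - X*Y*Z - X*Z**2 + 2*Y**2*Z + 2*Z**3.


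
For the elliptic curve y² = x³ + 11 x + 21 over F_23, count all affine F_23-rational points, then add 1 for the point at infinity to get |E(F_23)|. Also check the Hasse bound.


Affine points = {(3, 9), (3, 14), (6, 2), (6, 21), (7, 2), (7, 21), (8, 0), (10, 2), (10, 21), (11, 1), (11, 22), (12, 8), (12, 15), (18, 5), (18, 18), (22, 3), (22, 20)}; affine count = 17; |E(F_23)| = 18.

Discriminant check: Δ ∝ 4a³ + 27b² = 4·11³ + 27·21² = 4·1331 + 27·441 ≡ 4 (mod 23). Nonzero ⇒ E is nonsingular.
For each x ∈ F_23, compute rhs = x³ + 11·x + 21 mod 23, then count y ∈ F_23 with y² ≡ rhs.
  x = 0: rhs = 21, matching y values: none (0 points).
  x = 1: rhs = 10, matching y values: none (0 points).
  x = 2: rhs = 5, matching y values: none (0 points).
  x = 3: rhs = 12, matching y values: 9, 14 (2 points).
  x = 4: rhs = 14, matching y values: none (0 points).
  x = 5: rhs = 17, matching y values: none (0 points).
  x = 6: rhs = 4, matching y values: 2, 21 (2 points).
  x = 7: rhs = 4, matching y values: 2, 21 (2 points).
  x = 8: rhs = 0, matching y values: 0 (1 points).
  x = 9: rhs = 21, matching y values: none (0 points).
  x = 10: rhs = 4, matching y values: 2, 21 (2 points).
  x = 11: rhs = 1, matching y values: 1, 22 (2 points).
  x = 12: rhs = 18, matching y values: 8, 15 (2 points).
  x = 13: rhs = 15, matching y values: none (0 points).
  x = 14: rhs = 21, matching y values: none (0 points).
  x = 15: rhs = 19, matching y values: none (0 points).
  x = 16: rhs = 15, matching y values: none (0 points).
  x = 17: rhs = 15, matching y values: none (0 points).
  x = 18: rhs = 2, matching y values: 5, 18 (2 points).
  x = 19: rhs = 5, matching y values: none (0 points).
  x = 20: rhs = 7, matching y values: none (0 points).
  x = 21: rhs = 14, matching y values: none (0 points).
  x = 22: rhs = 9, matching y values: 3, 20 (2 points).
Total affine count: 17.
Full point count |E(F_23)| = 17 + 1 = 18.
Hasse bound: |18 − (23+1)| = |-6| = 6 ≤ 2√23 ≈ 9.5917 ✓.


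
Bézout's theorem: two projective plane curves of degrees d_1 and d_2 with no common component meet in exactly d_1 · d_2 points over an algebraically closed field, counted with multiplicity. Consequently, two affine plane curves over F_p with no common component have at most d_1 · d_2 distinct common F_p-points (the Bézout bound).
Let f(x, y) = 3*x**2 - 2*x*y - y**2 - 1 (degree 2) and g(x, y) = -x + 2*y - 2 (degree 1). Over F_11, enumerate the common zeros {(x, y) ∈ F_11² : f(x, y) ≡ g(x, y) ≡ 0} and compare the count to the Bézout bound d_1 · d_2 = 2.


Common zeros: {(9, 0), (10, 6)}; count = 2; Bézout bound = 2.

deg(f) = 2, deg(g) = 1, so Bézout bound = 2.
Scan x ∈ F_11. For each x, list the y ∈ F_11 with f(x, y) ≡ 0 and those with g(x, y) ≡ 0 (mod 11); the common zeros in that column are the intersection.
  x = 0: f ≡ 0 at y ∈ ∅; g ≡ 0 at y ∈ {1}; common: ∅.
  x = 1: f ≡ 0 at y ∈ {4, 5}; g ≡ 0 at y ∈ {7}; common: ∅.
  x = 2: f ≡ 0 at y ∈ {0, 7}; g ≡ 0 at y ∈ {2}; common: ∅.
  x = 3: f ≡ 0 at y ∈ ∅; g ≡ 0 at y ∈ {8}; common: ∅.
  x = 4: f ≡ 0 at y ∈ ∅; g ≡ 0 at y ∈ {3}; common: ∅.
  x = 5: f ≡ 0 at y ∈ {6}; g ≡ 0 at y ∈ {9}; common: ∅.
  x = 6: f ≡ 0 at y ∈ {5}; g ≡ 0 at y ∈ {4}; common: ∅.
  x = 7: f ≡ 0 at y ∈ ∅; g ≡ 0 at y ∈ {10}; common: ∅.
  x = 8: f ≡ 0 at y ∈ ∅; g ≡ 0 at y ∈ {5}; common: ∅.
  x = 9: f ≡ 0 at y ∈ {0, 4}; g ≡ 0 at y ∈ {0}; common: {0}.
  x = 10: f ≡ 0 at y ∈ {6, 7}; g ≡ 0 at y ∈ {6}; common: {6}.
Collecting: common zeros = {(9, 0), (10, 6)}, so the count is 2.
Comparison with the Bézout bound: 2 ≤ 2 = deg(f)·deg(g), as expected for curves with no common component (the bound is attained).


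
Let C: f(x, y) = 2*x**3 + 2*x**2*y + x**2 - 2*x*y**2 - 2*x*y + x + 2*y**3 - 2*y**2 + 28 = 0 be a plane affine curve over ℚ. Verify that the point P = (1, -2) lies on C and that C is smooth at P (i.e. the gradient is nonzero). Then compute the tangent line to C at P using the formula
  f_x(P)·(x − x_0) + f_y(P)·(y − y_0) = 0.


Tangent line at P: -3*x + 40*y + 83 = 0.

Step 1: f(1, -2) = 0, so P lies on C.
Step 2: partial derivatives
  f_x(x, y) = 6*x**2 + 4*x*y + 2*x - 2*y**2 - 2*y + 1, f_y(x, y) = 2*x**2 - 4*x*y - 2*x + 6*y**2 - 4*y.
  f_x(P) = -3, f_y(P) = 40 (gradient nonzero, so P is smooth).
Step 3: tangent line at P: -3·(x − 1) + 40·(y − -2) = 0.
Expanding: -3*x + 40*y + 83 = 0.


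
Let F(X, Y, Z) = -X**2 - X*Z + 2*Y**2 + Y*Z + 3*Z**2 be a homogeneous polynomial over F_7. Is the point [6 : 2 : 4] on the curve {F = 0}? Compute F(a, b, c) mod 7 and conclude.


F(6,2,4) ≡ 4 (mod 7); P is NOT on the curve.

Evaluate F(6, 2, 4) term-by-term (mod 7).
  -X**2 ↦ -1·36·1·1 = -36
  -X*Z ↦ -1·6·1·4 = -24
  2*Y**2 ↦ 2·1·4·1 = 8
  Y*Z ↦ 1·1·2·4 = 8
  3*Z**2 ↦ 3·1·1·16 = 48
Sum: F(6, 2, 4) = (-36) + (-24) + (8) + (8) + (48) = 4.
Reducing mod 7: 4 ≡ 4 (mod 7).
Since F(a, b, c) ≡ 4 ≠ 0 (mod 7), P does NOT lie on the curve.


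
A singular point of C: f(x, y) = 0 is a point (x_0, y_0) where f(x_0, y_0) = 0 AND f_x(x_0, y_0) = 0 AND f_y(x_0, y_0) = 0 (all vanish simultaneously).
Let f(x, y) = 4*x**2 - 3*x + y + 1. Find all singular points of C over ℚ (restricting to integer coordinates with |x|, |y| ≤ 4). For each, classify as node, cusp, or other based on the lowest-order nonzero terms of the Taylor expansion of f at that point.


No singular points in the scanned grid; C is smooth there.

Compute partial derivatives:
  f_x = 8*x - 3.
  f_y = 1.
f_y = 1 is a nonzero constant, so f_y never vanishes: no point (x, y) can satisfy f = f_x = f_y = 0. In particular no (x, y) ∈ {−4, ..., 4}² is singular; the curve is smooth.


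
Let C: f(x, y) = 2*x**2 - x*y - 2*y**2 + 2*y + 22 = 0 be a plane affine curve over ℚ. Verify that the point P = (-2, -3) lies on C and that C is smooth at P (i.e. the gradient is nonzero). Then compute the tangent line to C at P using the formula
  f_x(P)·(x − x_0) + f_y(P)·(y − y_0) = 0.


Tangent line at P: -5*x + 16*y + 38 = 0.

Step 1: f(-2, -3) = 0, so P lies on C.
Step 2: partial derivatives
  f_x(x, y) = 4*x - y, f_y(x, y) = -x - 4*y + 2.
  f_x(P) = -5, f_y(P) = 16 (gradient nonzero, so P is smooth).
Step 3: tangent line at P: -5·(x − -2) + 16·(y − -3) = 0.
Expanding: -5*x + 16*y + 38 = 0.


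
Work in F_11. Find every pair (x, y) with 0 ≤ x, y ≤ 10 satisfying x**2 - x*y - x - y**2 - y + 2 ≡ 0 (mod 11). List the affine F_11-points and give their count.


Affine F_11-points: {(0, 1), (0, 9), (1, 4), (1, 5), (2, 1), (2, 7), (3, 8), (3, 10), (4, 2), (4, 4), (5, 0), (5, 5), (6, 7), (6, 8), (7, 0), (7, 3), (8, 3), (8, 10), (9, 6), (10, 2), (10, 9)}; count = 21.

For each of the 121 pairs (x, y) ∈ F_11², evaluate f(x, y) mod 11. Record the zeros.
  x = 0: [0↦2, 1↦0, 2↦7, 3↦1, 4↦4, 5↦5, 6↦4, 7↦1, 8↦7, 9↦0, 10↦2]  zeros at y ∈ {1, 9}
  x = 1: [0↦2, 1↦10, 2↦5, 3↦9, 4↦0, 5↦0, 6↦9, 7↦5, 8↦10, 9↦2, 10↦3]  zeros at y ∈ {4, 5}
  x = 2: [0↦4, 1↦0, 2↦5, 3↦8, 4↦9, 5↦8, 6↦5, 7↦0, 8↦4, 9↦6, 10↦6]  zeros at y ∈ {1, 7}
  x = 3: [0↦8, 1↦3, 2↦7, 3↦9, 4↦9, 5↦7, 6↦3, 7↦8, 8↦0, 9↦1, 10↦0]  zeros at y ∈ {8, 10}
  x = 4: [0↦3, 1↦8, 2↦0, 3↦1, 4↦0, 5↦8, 6↦3, 7↦7, 8↦9, 9↦9, 10↦7]  zeros at y ∈ {2, 4}
  x = 5: [0↦0, 1↦4, 2↦6, 3↦6, 4↦4, 5↦0, 6↦5, 7↦8, 8↦9, 9↦8, 10↦5]  zeros at y ∈ {0, 5}
  x = 6: [0↦10, 1↦2, 2↦3, 3↦2, 4↦10, 5↦5, 6↦9, 7↦0, 8↦0, 9↦9, 10↦5]  zeros at y ∈ {7, 8}
  x = 7: [0↦0, 1↦2, 2↦2, 3↦0, 4↦7, 5↦1, 6↦4, 7↦5, 8↦4, 9↦1, 10↦7]  zeros at y ∈ {0, 3}
  x = 8: [0↦3, 1↦4, 2↦3, 3↦0, 4↦6, 5↦10, 6↦1, 7↦1, 8↦10, 9↦6, 10↦0]  zeros at y ∈ {3, 10}
  x = 9: [0↦8, 1↦8, 2↦6, 3↦2, 4↦7, 5↦10, 6↦0, 7↦10, 8↦7, 9↦2, 10↦6]  zeros at y ∈ {6}
  x = 10: [0↦4, 1↦3, 2↦0, 3↦6, 4↦10, 5↦1, 6↦1, 7↦10, 8↦6, 9↦0, 10↦3]  zeros at y ∈ {2, 9}
Collecting zeros: affine points = {(0, 1), (0, 9), (1, 4), (1, 5), (2, 1), (2, 7), (3, 8), (3, 10), (4, 2), (4, 4), (5, 0), (5, 5), (6, 7), (6, 8), (7, 0), (7, 3), (8, 3), (8, 10), (9, 6), (10, 2), (10, 9)}.
Total count |C(F_11)_aff| = 21.


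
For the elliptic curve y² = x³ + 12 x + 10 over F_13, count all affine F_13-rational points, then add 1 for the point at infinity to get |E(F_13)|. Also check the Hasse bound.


Affine points = {(0, 6), (0, 7), (1, 6), (1, 7), (2, 4), (2, 9), (5, 0), (6, 5), (6, 8), (10, 5), (10, 8), (11, 2), (11, 11), (12, 6), (12, 7)}; affine count = 15; |E(F_13)| = 16.

Discriminant check: Δ ∝ 4a³ + 27b² = 4·12³ + 27·10² = 4·1728 + 27·100 ≡ 5 (mod 13). Nonzero ⇒ E is nonsingular.
For each x ∈ F_13, compute rhs = x³ + 12·x + 10 mod 13, then count y ∈ F_13 with y² ≡ rhs.
  x = 0: rhs = 10, matching y values: 6, 7 (2 points).
  x = 1: rhs = 10, matching y values: 6, 7 (2 points).
  x = 2: rhs = 3, matching y values: 4, 9 (2 points).
  x = 3: rhs = 8, matching y values: none (0 points).
  x = 4: rhs = 5, matching y values: none (0 points).
  x = 5: rhs = 0, matching y values: 0 (1 points).
  x = 6: rhs = 12, matching y values: 5, 8 (2 points).
  x = 7: rhs = 8, matching y values: none (0 points).
  x = 8: rhs = 7, matching y values: none (0 points).
  x = 9: rhs = 2, matching y values: none (0 points).
  x = 10: rhs = 12, matching y values: 5, 8 (2 points).
  x = 11: rhs = 4, matching y values: 2, 11 (2 points).
  x = 12: rhs = 10, matching y values: 6, 7 (2 points).
Total affine count: 15.
Full point count |E(F_13)| = 15 + 1 = 16.
Hasse bound: |16 − (13+1)| = |2| = 2 ≤ 2√13 ≈ 7.2111 ✓.


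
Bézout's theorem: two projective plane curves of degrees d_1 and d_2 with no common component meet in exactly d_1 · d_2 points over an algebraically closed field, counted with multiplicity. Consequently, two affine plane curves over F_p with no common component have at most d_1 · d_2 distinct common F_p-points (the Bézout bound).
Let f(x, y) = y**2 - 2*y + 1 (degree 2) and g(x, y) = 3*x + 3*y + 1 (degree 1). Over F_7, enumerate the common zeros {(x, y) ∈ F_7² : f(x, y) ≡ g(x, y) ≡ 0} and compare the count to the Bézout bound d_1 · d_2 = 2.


Common zeros: {(1, 1)}; count = 1; Bézout bound = 2.

deg(f) = 2, deg(g) = 1, so Bézout bound = 2.
Scan x ∈ F_7. For each x, list the y ∈ F_7 with f(x, y) ≡ 0 and those with g(x, y) ≡ 0 (mod 7); the common zeros in that column are the intersection.
  x = 0: f ≡ 0 at y ∈ {1}; g ≡ 0 at y ∈ {2}; common: ∅.
  x = 1: f ≡ 0 at y ∈ {1}; g ≡ 0 at y ∈ {1}; common: {1}.
  x = 2: f ≡ 0 at y ∈ {1}; g ≡ 0 at y ∈ {0}; common: ∅.
  x = 3: f ≡ 0 at y ∈ {1}; g ≡ 0 at y ∈ {6}; common: ∅.
  x = 4: f ≡ 0 at y ∈ {1}; g ≡ 0 at y ∈ {5}; common: ∅.
  x = 5: f ≡ 0 at y ∈ {1}; g ≡ 0 at y ∈ {4}; common: ∅.
  x = 6: f ≡ 0 at y ∈ {1}; g ≡ 0 at y ∈ {3}; common: ∅.
Collecting: common zeros = {(1, 1)}, so the count is 1.
Comparison with the Bézout bound: 1 ≤ 2 = deg(f)·deg(g), as expected for curves with no common component (the affine F_7-count falls short of the bound because intersections may lie at infinity, over extension fields, or carry multiplicity).


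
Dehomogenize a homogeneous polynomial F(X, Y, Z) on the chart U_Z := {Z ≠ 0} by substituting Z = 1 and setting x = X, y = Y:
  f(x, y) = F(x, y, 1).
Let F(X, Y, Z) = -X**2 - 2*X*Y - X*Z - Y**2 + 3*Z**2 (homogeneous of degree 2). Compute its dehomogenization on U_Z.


f(x, y) = -x**2 - 2*x*y - x - y**2 + 3

On U_Z we set Z = 1. Each monomial c·X^i·Y^j·Z^k in F becomes c·x^i·y^j·1^k = c·x^i·y^j.
Substituting Z = 1: F(X, Y, 1) = -x**2 - 2*x*y - x - y**2 + 3.
Note: deg(f) ≤ deg(F) = 2; strict inequality happens when F is divisible by Z (lost terms).


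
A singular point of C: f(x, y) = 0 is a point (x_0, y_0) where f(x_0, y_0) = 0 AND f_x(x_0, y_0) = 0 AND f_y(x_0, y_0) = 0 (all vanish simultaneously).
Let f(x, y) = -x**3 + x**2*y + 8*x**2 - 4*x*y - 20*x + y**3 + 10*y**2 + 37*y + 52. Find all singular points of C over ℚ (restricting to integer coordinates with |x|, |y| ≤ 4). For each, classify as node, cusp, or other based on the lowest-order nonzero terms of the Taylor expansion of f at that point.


Singular points: {(2, -3)}; classification: node.

Compute partial derivatives:
  f_x = -3*x**2 + 2*x*y + 16*x - 4*y - 20.
  f_y = x**2 - 4*x + 3*y**2 + 20*y + 37.
Scan x_0 ∈ {−4, ..., 4}. For each x_0, f_y(x_0, y) is a polynomial in y; find its integer roots y ∈ {−4, ..., 4}, then test f_x and f at those candidates.
  x = -4: f_y(-4, y) = 3*y**2 + 20*y + 69; no integer root y with |y| ≤ 4.
  x = -3: f_y(-3, y) = 3*y**2 + 20*y + 58; no integer root y with |y| ≤ 4.
  x = -2: f_y(-2, y) = 3*y**2 + 20*y + 49; no integer root y with |y| ≤ 4.
  x = -1: f_y(-1, y) = 3*y**2 + 20*y + 42; no integer root y with |y| ≤ 4.
  x = 0: f_y(0, y) = 3*y**2 + 20*y + 37; no integer root y with |y| ≤ 4.
  x = 1: f_y(1, y) = 3*y**2 + 20*y + 34; no integer root y with |y| ≤ 4.
  x = 2: f_y(2, y) = 3*y**2 + 20*y + 33; vanishes at y ∈ {-3}. (2, -3): f_x = 0, f = 0 — SINGULAR.
  x = 3: f_y(3, y) = 3*y**2 + 20*y + 34; no integer root y with |y| ≤ 4.
  x = 4: f_y(4, y) = 3*y**2 + 20*y + 37; no integer root y with |y| ≤ 4.
Only singular point on the grid: (2, -3).
Classify: substitute x = 2 + u, y = -3 + v and expand: f = -u**3 + u**2*v - u**2 + v**3 + v**2.
No constant or linear terms (consistent with a singular point). Quadratic part: -u**2 + v**2. Cubic part: -u**3 + u**2*v + v**3.
The quadratic part v**2 - u**2 = (v − u)(v + u) splits into two distinct linear factors, so there are two distinct tangent lines y − -3 = ±(x − 2) — this is a node (ordinary double point).
Classification: node.


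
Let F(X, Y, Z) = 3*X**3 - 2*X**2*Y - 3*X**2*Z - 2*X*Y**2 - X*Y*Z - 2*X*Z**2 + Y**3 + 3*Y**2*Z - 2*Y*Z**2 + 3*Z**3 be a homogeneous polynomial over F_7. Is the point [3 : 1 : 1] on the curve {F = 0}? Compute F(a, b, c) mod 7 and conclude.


F(3,1,1) ≡ 5 (mod 7); P is NOT on the curve.

Evaluate F(3, 1, 1) term-by-term (mod 7).
  3*X**3 ↦ 3·27·1·1 = 81
  -2*X**2*Y ↦ -2·9·1·1 = -18
  -3*X**2*Z ↦ -3·9·1·1 = -27
  -2*X*Y**2 ↦ -2·3·1·1 = -6
  -X*Y*Z ↦ -1·3·1·1 = -3
  -2*X*Z**2 ↦ -2·3·1·1 = -6
  Y**3 ↦ 1·1·1·1 = 1
  3*Y**2*Z ↦ 3·1·1·1 = 3
  -2*Y*Z**2 ↦ -2·1·1·1 = -2
  3*Z**3 ↦ 3·1·1·1 = 3
Sum: F(3, 1, 1) = (81) + (-18) + (-27) + (-6) + (-3) + (-6) + (1) + (3) + (-2) + (3) = 26.
Reducing mod 7: 26 ≡ 5 (mod 7).
Since F(a, b, c) ≡ 5 ≠ 0 (mod 7), P does NOT lie on the curve.


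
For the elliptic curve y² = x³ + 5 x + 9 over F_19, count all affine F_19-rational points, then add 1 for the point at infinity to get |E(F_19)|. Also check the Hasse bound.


Affine points = {(0, 3), (0, 16), (4, 6), (4, 13), (5, 8), (5, 11), (7, 8), (7, 11), (9, 2), (9, 17), (12, 7), (12, 12), (14, 7), (14, 12), (15, 1), (15, 18), (16, 9), (16, 10)}; affine count = 18; |E(F_19)| = 19.

Discriminant check: Δ ∝ 4a³ + 27b² = 4·5³ + 27·9² = 4·125 + 27·81 ≡ 8 (mod 19). Nonzero ⇒ E is nonsingular.
For each x ∈ F_19, compute rhs = x³ + 5·x + 9 mod 19, then count y ∈ F_19 with y² ≡ rhs.
  x = 0: rhs = 9, matching y values: 3, 16 (2 points).
  x = 1: rhs = 15, matching y values: none (0 points).
  x = 2: rhs = 8, matching y values: none (0 points).
  x = 3: rhs = 13, matching y values: none (0 points).
  x = 4: rhs = 17, matching y values: 6, 13 (2 points).
  x = 5: rhs = 7, matching y values: 8, 11 (2 points).
  x = 6: rhs = 8, matching y values: none (0 points).
  x = 7: rhs = 7, matching y values: 8, 11 (2 points).
  x = 8: rhs = 10, matching y values: none (0 points).
  x = 9: rhs = 4, matching y values: 2, 17 (2 points).
  x = 10: rhs = 14, matching y values: none (0 points).
  x = 11: rhs = 8, matching y values: none (0 points).
  x = 12: rhs = 11, matching y values: 7, 12 (2 points).
  x = 13: rhs = 10, matching y values: none (0 points).
  x = 14: rhs = 11, matching y values: 7, 12 (2 points).
  x = 15: rhs = 1, matching y values: 1, 18 (2 points).
  x = 16: rhs = 5, matching y values: 9, 10 (2 points).
  x = 17: rhs = 10, matching y values: none (0 points).
  x = 18: rhs = 3, matching y values: none (0 points).
Total affine count: 18.
Full point count |E(F_19)| = 18 + 1 = 19.
Hasse bound: |19 − (19+1)| = |-1| = 1 ≤ 2√19 ≈ 8.7178 ✓.


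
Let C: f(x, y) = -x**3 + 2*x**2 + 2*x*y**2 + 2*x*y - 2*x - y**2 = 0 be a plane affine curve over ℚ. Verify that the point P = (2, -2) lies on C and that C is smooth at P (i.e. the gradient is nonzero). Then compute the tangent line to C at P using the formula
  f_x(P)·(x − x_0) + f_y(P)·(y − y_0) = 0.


Tangent line at P: -2*x - 8*y - 12 = 0.

Step 1: f(2, -2) = 0, so P lies on C.
Step 2: partial derivatives
  f_x(x, y) = -3*x**2 + 4*x + 2*y**2 + 2*y - 2, f_y(x, y) = 4*x*y + 2*x - 2*y.
  f_x(P) = -2, f_y(P) = -8 (gradient nonzero, so P is smooth).
Step 3: tangent line at P: -2·(x − 2) + -8·(y − -2) = 0.
Expanding: -2*x - 8*y - 12 = 0.


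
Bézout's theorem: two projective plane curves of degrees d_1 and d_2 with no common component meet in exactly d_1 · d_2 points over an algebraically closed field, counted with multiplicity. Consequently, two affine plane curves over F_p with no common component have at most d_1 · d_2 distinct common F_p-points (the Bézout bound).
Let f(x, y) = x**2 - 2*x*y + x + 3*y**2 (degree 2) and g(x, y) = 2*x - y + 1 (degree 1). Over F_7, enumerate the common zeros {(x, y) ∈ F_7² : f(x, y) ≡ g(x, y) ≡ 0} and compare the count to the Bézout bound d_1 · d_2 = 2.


Common zeros: ∅; count = 0; Bézout bound = 2.

deg(f) = 2, deg(g) = 1, so Bézout bound = 2.
Scan x ∈ F_7. For each x, list the y ∈ F_7 with f(x, y) ≡ 0 and those with g(x, y) ≡ 0 (mod 7); the common zeros in that column are the intersection.
  x = 0: f ≡ 0 at y ∈ {0}; g ≡ 0 at y ∈ {1}; common: ∅.
  x = 1: f ≡ 0 at y ∈ {4, 6}; g ≡ 0 at y ∈ {3}; common: ∅.
  x = 2: f ≡ 0 at y ∈ {3}; g ≡ 0 at y ∈ {5}; common: ∅.
  x = 3: f ≡ 0 at y ∈ {3, 6}; g ≡ 0 at y ∈ {0}; common: ∅.
  x = 4: f ≡ 0 at y ∈ ∅; g ≡ 0 at y ∈ {2}; common: ∅.
  x = 5: f ≡ 0 at y ∈ ∅; g ≡ 0 at y ∈ {4}; common: ∅.
  x = 6: f ≡ 0 at y ∈ {0, 4}; g ≡ 0 at y ∈ {6}; common: ∅.
Collecting: common zeros = ∅, so the count is 0.
Comparison with the Bézout bound: 0 ≤ 2 = deg(f)·deg(g), as expected for curves with no common component (the affine F_7-count falls short of the bound because intersections may lie at infinity, over extension fields, or carry multiplicity).


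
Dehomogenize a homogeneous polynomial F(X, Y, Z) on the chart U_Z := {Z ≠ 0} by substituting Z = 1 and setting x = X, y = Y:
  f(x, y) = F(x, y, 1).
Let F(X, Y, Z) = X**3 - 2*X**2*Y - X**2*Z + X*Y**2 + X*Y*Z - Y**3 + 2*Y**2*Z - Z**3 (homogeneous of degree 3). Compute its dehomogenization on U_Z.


f(x, y) = x**3 - 2*x**2*y - x**2 + x*y**2 + x*y - y**3 + 2*y**2 - 1

On U_Z we set Z = 1. Each monomial c·X^i·Y^j·Z^k in F becomes c·x^i·y^j·1^k = c·x^i·y^j.
Substituting Z = 1: F(X, Y, 1) = x**3 - 2*x**2*y - x**2 + x*y**2 + x*y - y**3 + 2*y**2 - 1.
Note: deg(f) ≤ deg(F) = 3; strict inequality happens when F is divisible by Z (lost terms).


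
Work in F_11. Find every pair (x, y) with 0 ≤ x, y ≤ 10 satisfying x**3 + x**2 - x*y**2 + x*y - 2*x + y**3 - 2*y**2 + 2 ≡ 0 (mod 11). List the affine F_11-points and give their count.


Affine F_11-points: {(0, 3), (0, 5), (1, 2), (1, 4), (1, 8), (4, 2), (5, 2), (5, 3), (6, 0), (7, 10), (8, 1), (10, 5)}; count = 12.

For each of the 121 pairs (x, y) ∈ F_11², evaluate f(x, y) mod 11. Record the zeros.
  x = 0: [0↦2, 1↦1, 2↦2, 3↦0, 4↦1, 5↦0, 6↦3, 7↦5, 8↦1, 9↦8, 10↦10]  zeros at y ∈ {3, 5}
  x = 1: [0↦2, 1↦1, 2↦0, 3↦5, 4↦0, 5↦2, 6↦6, 7↦7, 8↦0, 9↦2, 10↦8]  zeros at y ∈ {2, 4, 8}
  x = 2: [0↦10, 1↦9, 2↦6, 3↦7, 4↦7, 5↦1, 6↦6, 7↦6, 8↦7, 9↦4, 10↦3]  zeros at y ∈ ∅
  x = 3: [0↦10, 1↦9, 2↦4, 3↦1, 4↦6, 5↦3, 6↦9, 7↦8, 8↦6, 9↦9, 10↦1]  zeros at y ∈ ∅
  x = 4: [0↦8, 1↦7, 2↦0, 3↦4, 4↦3, 5↦3, 6↦10, 7↦8, 8↦3, 9↦1, 10↦8]  zeros at y ∈ {2}
  x = 5: [0↦10, 1↦9, 2↦0, 3↦0, 4↦4, 5↦7, 6↦4, 7↦1, 8↦4, 9↦8, 10↦8]  zeros at y ∈ {2, 3}
  x = 6: [0↦0, 1↦10, 2↦10, 3↦6, 4↦4, 5↦10, 6↦8, 7↦4, 8↦4, 9↦3, 10↦7]  zeros at y ∈ {0}
  x = 7: [0↦6, 1↦5, 2↦3, 3↦6, 4↦9, 5↦7, 6↦6, 7↦1, 8↦9, 9↦3, 10↦0]  zeros at y ∈ {10}
  x = 8: [0↦1, 1↦0, 2↦7, 3↦6, 4↦3, 5↦4, 6↦4, 7↦9, 8↦3, 9↦3, 10↦4]  zeros at y ∈ {1}
  x = 9: [0↦2, 1↦1, 2↦6, 3↦1, 4↦3, 5↦7, 6↦8, 7↦1, 8↦3, 9↦9, 10↦3]  zeros at y ∈ ∅
  x = 10: [0↦4, 1↦3, 2↦6, 3↦8, 4↦4, 5↦0, 6↦2, 7↦5, 8↦4, 9↦5, 10↦3]  zeros at y ∈ {5}
Collecting zeros: affine points = {(0, 3), (0, 5), (1, 2), (1, 4), (1, 8), (4, 2), (5, 2), (5, 3), (6, 0), (7, 10), (8, 1), (10, 5)}.
Total count |C(F_11)_aff| = 12.


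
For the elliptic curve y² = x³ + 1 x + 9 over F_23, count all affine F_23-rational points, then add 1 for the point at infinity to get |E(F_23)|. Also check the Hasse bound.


Affine points = {(0, 3), (0, 20), (3, 4), (3, 19), (4, 10), (4, 13), (5, 1), (5, 22), (6, 1), (6, 22), (8, 0), (12, 1), (12, 22), (15, 8), (15, 15), (16, 2), (16, 21), (20, 5), (20, 18)}; affine count = 19; |E(F_23)| = 20.

Discriminant check: Δ ∝ 4a³ + 27b² = 4·1³ + 27·9² = 4·1 + 27·81 ≡ 6 (mod 23). Nonzero ⇒ E is nonsingular.
For each x ∈ F_23, compute rhs = x³ + 1·x + 9 mod 23, then count y ∈ F_23 with y² ≡ rhs.
  x = 0: rhs = 9, matching y values: 3, 20 (2 points).
  x = 1: rhs = 11, matching y values: none (0 points).
  x = 2: rhs = 19, matching y values: none (0 points).
  x = 3: rhs = 16, matching y values: 4, 19 (2 points).
  x = 4: rhs = 8, matching y values: 10, 13 (2 points).
  x = 5: rhs = 1, matching y values: 1, 22 (2 points).
  x = 6: rhs = 1, matching y values: 1, 22 (2 points).
  x = 7: rhs = 14, matching y values: none (0 points).
  x = 8: rhs = 0, matching y values: 0 (1 points).
  x = 9: rhs = 11, matching y values: none (0 points).
  x = 10: rhs = 7, matching y values: none (0 points).
  x = 11: rhs = 17, matching y values: none (0 points).
  x = 12: rhs = 1, matching y values: 1, 22 (2 points).
  x = 13: rhs = 11, matching y values: none (0 points).
  x = 14: rhs = 7, matching y values: none (0 points).
  x = 15: rhs = 18, matching y values: 8, 15 (2 points).
  x = 16: rhs = 4, matching y values: 2, 21 (2 points).
  x = 17: rhs = 17, matching y values: none (0 points).
  x = 18: rhs = 17, matching y values: none (0 points).
  x = 19: rhs = 10, matching y values: none (0 points).
  x = 20: rhs = 2, matching y values: 5, 18 (2 points).
  x = 21: rhs = 22, matching y values: none (0 points).
  x = 22: rhs = 7, matching y values: none (0 points).
Total affine count: 19.
Full point count |E(F_23)| = 19 + 1 = 20.
Hasse bound: |20 − (23+1)| = |-4| = 4 ≤ 2√23 ≈ 9.5917 ✓.
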